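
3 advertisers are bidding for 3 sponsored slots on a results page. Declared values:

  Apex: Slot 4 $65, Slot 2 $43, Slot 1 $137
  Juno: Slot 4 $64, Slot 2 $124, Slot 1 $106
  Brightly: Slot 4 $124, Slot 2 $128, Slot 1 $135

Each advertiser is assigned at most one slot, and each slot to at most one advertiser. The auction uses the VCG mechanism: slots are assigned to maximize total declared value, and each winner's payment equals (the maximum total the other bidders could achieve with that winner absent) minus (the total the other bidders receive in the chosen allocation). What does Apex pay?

Apex pays $11.

Efficient allocation: Apex→Slot 1 ($137), Juno→Slot 2 ($124), Brightly→Slot 4 ($124); total welfare W = $385.
Apex receives Slot 1 at value $137, so the others get W − 137 = $248.
Without Apex: best allocation of the remaining 2 bidders over all 3 slots is Juno→Slot 2 ($124), Brightly→Slot 1 ($135), total $259.
VCG payment = (others' best without Apex) − (others' welfare with Apex) = 259 − 248 = $11.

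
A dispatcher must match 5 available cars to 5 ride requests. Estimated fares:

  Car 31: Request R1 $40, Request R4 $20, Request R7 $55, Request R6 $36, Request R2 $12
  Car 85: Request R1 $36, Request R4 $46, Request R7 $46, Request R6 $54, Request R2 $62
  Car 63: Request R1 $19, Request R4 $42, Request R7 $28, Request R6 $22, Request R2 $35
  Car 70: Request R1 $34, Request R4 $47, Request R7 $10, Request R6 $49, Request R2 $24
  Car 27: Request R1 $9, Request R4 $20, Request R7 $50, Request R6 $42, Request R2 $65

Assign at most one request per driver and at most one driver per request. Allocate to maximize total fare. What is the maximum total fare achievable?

Maximum total: $250

This is the linear assignment problem.
Optimal: Car 31→Request R7 ($55), Car 85→Request R6 ($54), Car 63→Request R4 ($42), Car 70→Request R1 ($34), Car 27→Request R2 ($65) — total 55+54+42+34+65 = $250.
Max-entry greedy (repeatedly take the single best remaining cell) gives $240, worse by 10.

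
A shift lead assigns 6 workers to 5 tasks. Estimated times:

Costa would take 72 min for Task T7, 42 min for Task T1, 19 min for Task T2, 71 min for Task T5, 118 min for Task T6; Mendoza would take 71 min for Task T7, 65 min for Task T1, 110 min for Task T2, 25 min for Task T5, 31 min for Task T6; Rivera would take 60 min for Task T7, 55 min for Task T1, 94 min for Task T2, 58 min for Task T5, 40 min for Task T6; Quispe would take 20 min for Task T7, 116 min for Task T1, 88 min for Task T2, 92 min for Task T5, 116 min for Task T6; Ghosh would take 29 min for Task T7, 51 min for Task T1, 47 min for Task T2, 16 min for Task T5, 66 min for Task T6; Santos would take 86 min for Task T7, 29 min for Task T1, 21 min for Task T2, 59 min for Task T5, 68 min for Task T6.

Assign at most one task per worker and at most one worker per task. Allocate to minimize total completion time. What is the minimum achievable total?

Min total: 115 min

Optimal: Quispe→Task T7 (20 min), Santos→Task T1 (29 min), Costa→Task T2 (19 min), Ghosh→Task T5 (16 min), Mendoza→Task T6 (31 min) — total 20+29+19+16+31 = 115 min.
Row-greedy (each worker in turn takes its cheapest remaining task) gives 155 min, worse by 40.
Next-best assignment: Quispe→Task T7, Santos→Task T1, Costa→Task T2, Ghosh→Task T5, Rivera→Task T6 = 124 min.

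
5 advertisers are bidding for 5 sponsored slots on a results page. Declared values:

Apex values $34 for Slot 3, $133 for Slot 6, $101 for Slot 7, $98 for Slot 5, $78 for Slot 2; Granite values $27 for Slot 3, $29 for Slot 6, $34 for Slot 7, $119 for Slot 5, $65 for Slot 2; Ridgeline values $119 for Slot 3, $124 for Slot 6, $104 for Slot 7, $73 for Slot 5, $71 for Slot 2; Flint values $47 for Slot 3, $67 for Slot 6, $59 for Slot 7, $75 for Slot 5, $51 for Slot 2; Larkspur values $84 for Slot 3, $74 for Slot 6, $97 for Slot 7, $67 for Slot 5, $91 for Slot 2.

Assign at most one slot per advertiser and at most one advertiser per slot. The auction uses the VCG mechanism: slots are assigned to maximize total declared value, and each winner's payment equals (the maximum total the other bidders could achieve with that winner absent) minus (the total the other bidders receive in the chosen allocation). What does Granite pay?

Granite pays $22.

Efficient allocation: Apex→Slot 6 ($133), Granite→Slot 5 ($119), Ridgeline→Slot 3 ($119), Flint→Slot 7 ($59), Larkspur→Slot 2 ($91); total welfare W = $521.
Granite receives Slot 5 at value $119, so the others get W − 119 = $402.
Without Granite: best allocation of the remaining 4 bidders over all 5 slots is Apex→Slot 6 ($133), Ridgeline→Slot 3 ($119), Flint→Slot 5 ($75), Larkspur→Slot 7 ($97), total $424.
VCG payment = (others' best without Granite) − (others' welfare with Granite) = 424 − 402 = $22.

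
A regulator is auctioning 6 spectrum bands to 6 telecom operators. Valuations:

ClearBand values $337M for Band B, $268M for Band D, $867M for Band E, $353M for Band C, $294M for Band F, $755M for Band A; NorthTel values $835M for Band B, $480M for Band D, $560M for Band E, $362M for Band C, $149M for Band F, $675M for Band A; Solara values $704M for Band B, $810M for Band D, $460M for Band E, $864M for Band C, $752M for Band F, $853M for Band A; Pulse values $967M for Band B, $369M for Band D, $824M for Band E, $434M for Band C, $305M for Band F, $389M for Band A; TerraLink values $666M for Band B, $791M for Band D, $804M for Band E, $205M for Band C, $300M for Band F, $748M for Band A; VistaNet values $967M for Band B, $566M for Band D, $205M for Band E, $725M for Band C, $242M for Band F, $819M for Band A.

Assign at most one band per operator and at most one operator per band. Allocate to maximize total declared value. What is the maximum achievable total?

Maximum total: $4777M

Optimal: ClearBand→Band E ($867M), NorthTel→Band A ($675M), Solara→Band F ($752M), Pulse→Band B ($967M), TerraLink→Band D ($791M), VistaNet→Band C ($725M) — total 867+675+752+967+791+725 = $4777M.
Max-entry greedy (repeatedly take the single best remaining cell) gives $4457M, worse by 320.
Checked against all permutations: $4777M is optimal.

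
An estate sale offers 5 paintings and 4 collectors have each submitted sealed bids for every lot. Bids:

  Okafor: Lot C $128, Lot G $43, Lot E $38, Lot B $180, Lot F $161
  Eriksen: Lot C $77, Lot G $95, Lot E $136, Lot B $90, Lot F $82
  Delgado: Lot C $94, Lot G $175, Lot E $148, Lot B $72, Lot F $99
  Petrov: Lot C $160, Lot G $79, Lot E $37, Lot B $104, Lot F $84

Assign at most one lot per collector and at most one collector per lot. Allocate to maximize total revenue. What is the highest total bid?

Optimal: Okafor→Lot B ($180), Eriksen→Lot E ($136), Delgado→Lot G ($175), Petrov→Lot C ($160) — total 180+136+175+160 = $651.
Next-best assignment: Okafor→Lot F, Eriksen→Lot E, Delgado→Lot G, Petrov→Lot C = $632.

Maximum total: $651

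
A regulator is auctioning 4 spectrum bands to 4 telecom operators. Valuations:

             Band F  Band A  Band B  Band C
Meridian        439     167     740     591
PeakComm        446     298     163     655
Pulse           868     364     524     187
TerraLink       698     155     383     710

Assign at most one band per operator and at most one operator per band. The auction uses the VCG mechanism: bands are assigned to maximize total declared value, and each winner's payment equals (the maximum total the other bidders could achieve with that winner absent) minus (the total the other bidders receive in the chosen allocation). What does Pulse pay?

Pulse pays $345M.

Efficient allocation: Meridian→Band B ($740M), PeakComm→Band A ($298M), Pulse→Band F ($868M), TerraLink→Band C ($710M); total welfare W = $2616M.
Pulse receives Band F at value $868M, so the others get W − 868 = $1748M.
Without Pulse: best allocation of the remaining 3 bidders over all 4 bands is Meridian→Band B ($740M), PeakComm→Band C ($655M), TerraLink→Band F ($698M), total $2093M.
VCG payment = (others' best without Pulse) − (others' welfare with Pulse) = 2093 − 1748 = $345M.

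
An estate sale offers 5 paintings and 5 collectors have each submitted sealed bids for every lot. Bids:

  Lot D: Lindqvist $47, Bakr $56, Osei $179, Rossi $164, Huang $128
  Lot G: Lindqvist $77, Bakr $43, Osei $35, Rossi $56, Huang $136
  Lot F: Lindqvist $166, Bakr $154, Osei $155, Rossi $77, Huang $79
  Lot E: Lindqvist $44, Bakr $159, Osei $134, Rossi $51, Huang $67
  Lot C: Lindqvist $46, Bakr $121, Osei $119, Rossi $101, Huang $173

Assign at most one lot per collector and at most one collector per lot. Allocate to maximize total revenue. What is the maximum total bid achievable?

Treat this as an assignment problem: match each collector to one lot.
Optimal: Lindqvist→Lot F ($166), Bakr→Lot E ($159), Osei→Lot C ($119), Rossi→Lot D ($164), Huang→Lot G ($136) — total 166+159+119+164+136 = $744.
Column-greedy (each lot in turn goes to its best remaining collector) gives $741, worse by 3.

Max total: $744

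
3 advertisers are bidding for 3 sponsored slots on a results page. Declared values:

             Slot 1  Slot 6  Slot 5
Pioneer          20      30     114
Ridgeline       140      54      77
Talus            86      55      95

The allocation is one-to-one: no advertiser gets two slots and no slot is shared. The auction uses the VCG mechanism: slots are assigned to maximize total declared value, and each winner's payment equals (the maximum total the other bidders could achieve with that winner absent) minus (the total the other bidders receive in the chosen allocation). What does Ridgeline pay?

Efficient allocation: Pioneer→Slot 5 ($114), Ridgeline→Slot 1 ($140), Talus→Slot 6 ($55); total welfare W = $309.
Ridgeline receives Slot 1 at value $140, so the others get W − 140 = $169.
Without Ridgeline: best allocation of the remaining 2 bidders over all 3 slots is Pioneer→Slot 5 ($114), Talus→Slot 1 ($86), total $200.
VCG payment = (others' best without Ridgeline) − (others' welfare with Ridgeline) = 200 − 169 = $31.

Ridgeline pays $31.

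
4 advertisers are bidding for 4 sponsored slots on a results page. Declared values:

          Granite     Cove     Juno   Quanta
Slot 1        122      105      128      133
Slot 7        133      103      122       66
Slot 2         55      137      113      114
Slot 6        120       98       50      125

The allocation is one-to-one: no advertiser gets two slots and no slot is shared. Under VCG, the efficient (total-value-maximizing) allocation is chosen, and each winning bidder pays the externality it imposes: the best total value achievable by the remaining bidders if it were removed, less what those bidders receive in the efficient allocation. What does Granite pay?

Granite pays $2.

Efficient allocation: Granite→Slot 7 ($133), Cove→Slot 2 ($137), Juno→Slot 1 ($128), Quanta→Slot 6 ($125); total welfare W = $523.
Granite receives Slot 7 at value $133, so the others get W − 133 = $390.
Without Granite: best allocation of the remaining 3 bidders over all 4 slots is Cove→Slot 2 ($137), Juno→Slot 7 ($122), Quanta→Slot 1 ($133), total $392.
VCG payment = (others' best without Granite) − (others' welfare with Granite) = 392 − 390 = $2.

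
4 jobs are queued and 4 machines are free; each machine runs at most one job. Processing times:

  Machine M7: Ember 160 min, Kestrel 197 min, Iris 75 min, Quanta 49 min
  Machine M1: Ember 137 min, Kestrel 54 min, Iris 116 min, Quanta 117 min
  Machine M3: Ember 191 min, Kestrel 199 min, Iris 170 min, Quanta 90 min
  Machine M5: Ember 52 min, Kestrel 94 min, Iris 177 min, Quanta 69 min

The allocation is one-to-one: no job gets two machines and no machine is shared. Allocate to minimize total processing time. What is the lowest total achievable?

Minimum total: 271 min

Optimal: Ember→Machine M5 (52 min), Kestrel→Machine M1 (54 min), Iris→Machine M7 (75 min), Quanta→Machine M3 (90 min) — total 52+54+75+90 = 271 min.
Min-entry greedy (repeatedly take the single cheapest remaining cell) gives 325 min, worse by 54.
Every other assignment is strictly worse.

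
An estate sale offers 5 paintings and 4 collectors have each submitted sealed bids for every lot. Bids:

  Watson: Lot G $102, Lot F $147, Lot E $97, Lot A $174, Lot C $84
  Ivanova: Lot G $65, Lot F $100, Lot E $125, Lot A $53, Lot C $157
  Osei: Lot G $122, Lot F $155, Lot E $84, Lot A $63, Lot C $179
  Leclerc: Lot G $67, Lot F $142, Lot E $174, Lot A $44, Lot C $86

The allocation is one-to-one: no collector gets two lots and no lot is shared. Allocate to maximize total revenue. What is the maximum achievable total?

Optimal: Watson→Lot A ($174), Ivanova→Lot C ($157), Osei→Lot F ($155), Leclerc→Lot E ($174) — total 174+157+155+174 = $660.
Max-entry greedy (repeatedly take the single best remaining cell) gives $627, worse by 33.

Maximum total: $660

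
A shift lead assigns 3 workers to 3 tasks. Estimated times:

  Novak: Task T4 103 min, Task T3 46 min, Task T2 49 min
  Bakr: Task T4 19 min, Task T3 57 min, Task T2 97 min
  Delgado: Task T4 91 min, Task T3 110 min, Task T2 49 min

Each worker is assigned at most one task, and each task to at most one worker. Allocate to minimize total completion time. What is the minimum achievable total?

Minimum total: 114 min

This is the linear assignment problem.
Optimal: Novak→Task T3 (46 min), Bakr→Task T4 (19 min), Delgado→Task T2 (49 min) — total 46+19+49 = 114 min.
Next-best assignment: Novak→Task T2, Bakr→Task T4, Delgado→Task T3 = 178 min.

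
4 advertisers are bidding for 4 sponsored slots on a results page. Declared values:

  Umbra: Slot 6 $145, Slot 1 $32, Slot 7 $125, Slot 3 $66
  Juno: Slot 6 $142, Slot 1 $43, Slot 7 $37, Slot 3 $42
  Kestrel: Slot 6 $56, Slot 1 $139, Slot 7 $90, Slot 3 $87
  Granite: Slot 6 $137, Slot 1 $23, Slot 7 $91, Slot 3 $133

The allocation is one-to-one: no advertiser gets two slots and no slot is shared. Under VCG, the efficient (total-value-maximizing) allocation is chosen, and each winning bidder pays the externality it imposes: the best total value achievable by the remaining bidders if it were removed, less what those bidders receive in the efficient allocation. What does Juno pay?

Juno pays $20.

Efficient allocation: Umbra→Slot 7 ($125), Juno→Slot 6 ($142), Kestrel→Slot 1 ($139), Granite→Slot 3 ($133); total welfare W = $539.
Juno receives Slot 6 at value $142, so the others get W − 142 = $397.
Without Juno: best allocation of the remaining 3 bidders over all 4 slots is Umbra→Slot 6 ($145), Kestrel→Slot 1 ($139), Granite→Slot 3 ($133), total $417.
VCG payment = (others' best without Juno) − (others' welfare with Juno) = 417 − 397 = $20.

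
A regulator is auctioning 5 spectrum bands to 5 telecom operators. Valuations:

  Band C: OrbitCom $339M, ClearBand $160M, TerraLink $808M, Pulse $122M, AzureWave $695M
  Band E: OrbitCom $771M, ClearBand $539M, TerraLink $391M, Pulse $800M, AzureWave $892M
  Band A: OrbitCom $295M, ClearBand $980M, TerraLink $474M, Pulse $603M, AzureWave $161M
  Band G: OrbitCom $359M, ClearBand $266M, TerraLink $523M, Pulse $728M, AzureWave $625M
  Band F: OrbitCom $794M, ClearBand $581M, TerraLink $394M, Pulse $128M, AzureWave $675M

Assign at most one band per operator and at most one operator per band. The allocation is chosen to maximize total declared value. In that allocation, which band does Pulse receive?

This is a one-to-one assignment (maximum-weight bipartite matching).
Optimal: OrbitCom→Band F ($794M), ClearBand→Band A ($980M), TerraLink→Band C ($808M), Pulse→Band G ($728M), AzureWave→Band E ($892M) — total 794+980+808+728+892 = $4202M.
Row-greedy (each operator in turn takes its best remaining band) gives $4007M, worse by 195.
Swapping Pulse↔ClearBand (Pulse→Band A $603M, ClearBand→Band G $266M) loses 839.
No other one-to-one assignment exceeds $4202M.
Pulse's own top band is Band E ($800M), but forcing Pulse→Band E and reassigning the rest optimally gives only $4007M — worse by 195.

Pulse receives Band G.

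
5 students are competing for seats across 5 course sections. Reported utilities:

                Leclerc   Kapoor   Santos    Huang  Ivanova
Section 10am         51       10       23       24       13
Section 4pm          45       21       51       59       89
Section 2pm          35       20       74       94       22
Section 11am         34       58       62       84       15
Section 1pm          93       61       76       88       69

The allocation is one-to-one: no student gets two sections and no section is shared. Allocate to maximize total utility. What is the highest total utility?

Max total: 368 points

Optimal: Leclerc→Section 10am (51 points), Kapoor→Section 11am (58 points), Santos→Section 1pm (76 points), Huang→Section 2pm (94 points), Ivanova→Section 4pm (89 points) — total 51+58+76+94+89 = 368 points.
No other one-to-one assignment exceeds 368 points.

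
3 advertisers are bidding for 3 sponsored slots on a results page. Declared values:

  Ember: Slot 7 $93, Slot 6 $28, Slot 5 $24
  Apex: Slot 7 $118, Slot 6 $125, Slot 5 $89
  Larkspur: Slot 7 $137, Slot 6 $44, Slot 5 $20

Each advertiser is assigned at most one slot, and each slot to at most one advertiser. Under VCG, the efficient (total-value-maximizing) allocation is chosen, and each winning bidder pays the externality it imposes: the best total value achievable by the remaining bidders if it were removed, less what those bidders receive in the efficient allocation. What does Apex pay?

Efficient allocation: Ember→Slot 5 ($24), Apex→Slot 6 ($125), Larkspur→Slot 7 ($137); total welfare W = $286.
Apex receives Slot 6 at value $125, so the others get W − 125 = $161.
Without Apex: best allocation of the remaining 2 bidders over all 3 slots is Ember→Slot 6 ($28), Larkspur→Slot 7 ($137), total $165.
VCG payment = (others' best without Apex) − (others' welfare with Apex) = 165 − 161 = $4.

Apex pays $4.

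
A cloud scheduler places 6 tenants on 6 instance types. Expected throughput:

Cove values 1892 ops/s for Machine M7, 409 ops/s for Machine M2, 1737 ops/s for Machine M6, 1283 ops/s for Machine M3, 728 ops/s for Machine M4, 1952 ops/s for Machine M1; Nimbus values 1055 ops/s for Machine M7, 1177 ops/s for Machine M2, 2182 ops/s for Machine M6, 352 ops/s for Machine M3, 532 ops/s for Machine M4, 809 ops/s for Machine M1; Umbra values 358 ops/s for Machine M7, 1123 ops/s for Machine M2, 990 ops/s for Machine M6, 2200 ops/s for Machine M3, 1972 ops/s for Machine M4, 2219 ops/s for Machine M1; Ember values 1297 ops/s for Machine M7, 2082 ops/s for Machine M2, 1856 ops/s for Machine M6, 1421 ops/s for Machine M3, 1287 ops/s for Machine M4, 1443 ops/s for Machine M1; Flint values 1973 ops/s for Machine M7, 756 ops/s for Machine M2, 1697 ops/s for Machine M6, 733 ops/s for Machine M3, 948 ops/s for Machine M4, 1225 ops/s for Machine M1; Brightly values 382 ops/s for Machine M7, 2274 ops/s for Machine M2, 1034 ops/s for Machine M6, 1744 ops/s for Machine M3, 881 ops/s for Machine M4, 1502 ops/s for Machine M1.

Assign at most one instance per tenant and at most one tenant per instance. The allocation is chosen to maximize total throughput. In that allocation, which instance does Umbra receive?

This is the linear assignment problem.
Optimal: Cove→Machine M1 (1952 ops/s), Nimbus→Machine M6 (2182 ops/s), Umbra→Machine M4 (1972 ops/s), Ember→Machine M2 (2082 ops/s), Flint→Machine M7 (1973 ops/s), Brightly→Machine M3 (1744 ops/s) — total 1952+2182+1972+2082+1973+1744 = 11905 ops/s.
Row-greedy (each tenant in turn takes its best remaining instance) gives 11270 ops/s, worse by 635.
Swapping Nimbus↔Flint (Nimbus→Machine M7 1055 ops/s, Flint→Machine M6 1697 ops/s) loses 1403.
Every other assignment is strictly worse.
Umbra's own top instance is Machine M1 (2219 ops/s), but forcing Umbra→Machine M1 and reassigning the rest optimally gives only 11218 ops/s — worse by 687.

Umbra receives Machine M4.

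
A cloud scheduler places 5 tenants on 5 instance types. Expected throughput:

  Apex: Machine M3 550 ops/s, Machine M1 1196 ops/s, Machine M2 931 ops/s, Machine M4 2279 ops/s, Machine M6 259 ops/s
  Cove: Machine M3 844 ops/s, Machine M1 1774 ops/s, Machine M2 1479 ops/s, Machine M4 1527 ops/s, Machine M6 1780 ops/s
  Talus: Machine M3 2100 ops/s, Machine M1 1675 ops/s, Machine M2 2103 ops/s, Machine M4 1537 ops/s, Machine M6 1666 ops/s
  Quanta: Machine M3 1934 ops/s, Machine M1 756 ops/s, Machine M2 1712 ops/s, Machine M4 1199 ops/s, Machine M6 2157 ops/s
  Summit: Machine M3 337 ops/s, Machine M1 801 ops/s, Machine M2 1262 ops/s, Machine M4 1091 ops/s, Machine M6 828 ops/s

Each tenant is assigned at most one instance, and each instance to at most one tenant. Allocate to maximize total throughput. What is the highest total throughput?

Maximum total: 9572 ops/s

Treat this as an assignment problem: match each tenant to one instance.
Optimal: Apex→Machine M4 (2279 ops/s), Cove→Machine M1 (1774 ops/s), Talus→Machine M3 (2100 ops/s), Quanta→Machine M6 (2157 ops/s), Summit→Machine M2 (1262 ops/s) — total 2279+1774+2100+2157+1262 = 9572 ops/s.
Max-entry greedy (repeatedly take the single best remaining cell) gives 8650 ops/s, worse by 922.
Next-best assignment: Apex→Machine M4, Cove→Machine M6, Talus→Machine M1, Quanta→Machine M3, Summit→Machine M2 = 8930 ops/s.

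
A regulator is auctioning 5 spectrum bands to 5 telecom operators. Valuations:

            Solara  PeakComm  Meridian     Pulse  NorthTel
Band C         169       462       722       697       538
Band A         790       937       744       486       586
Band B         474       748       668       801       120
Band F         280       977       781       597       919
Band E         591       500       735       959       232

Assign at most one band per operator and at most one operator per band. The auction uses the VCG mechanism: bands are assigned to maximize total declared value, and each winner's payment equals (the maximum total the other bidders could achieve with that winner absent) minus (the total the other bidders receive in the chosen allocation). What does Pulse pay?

Efficient allocation: Solara→Band A ($790M), PeakComm→Band B ($748M), Meridian→Band C ($722M), Pulse→Band E ($959M), NorthTel→Band F ($919M); total welfare W = $4138M.
Pulse receives Band E at value $959M, so the others get W − 959 = $3179M.
Without Pulse: best allocation of the remaining 4 bidders over all 5 bands is Solara→Band A ($790M), PeakComm→Band B ($748M), Meridian→Band E ($735M), NorthTel→Band F ($919M), total $3192M.
VCG payment = (others' best without Pulse) − (others' welfare with Pulse) = 3192 − 3179 = $13M.

Pulse pays $13M.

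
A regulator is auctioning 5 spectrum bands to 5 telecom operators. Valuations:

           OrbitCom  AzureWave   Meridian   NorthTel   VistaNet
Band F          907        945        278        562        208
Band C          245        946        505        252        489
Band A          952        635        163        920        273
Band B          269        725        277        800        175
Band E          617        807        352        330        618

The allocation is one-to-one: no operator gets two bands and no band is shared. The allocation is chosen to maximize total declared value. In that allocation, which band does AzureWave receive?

This is a one-to-one assignment (maximum-weight bipartite matching).
Optimal: OrbitCom→Band A ($952M), AzureWave→Band F ($945M), Meridian→Band C ($505M), NorthTel→Band B ($800M), VistaNet→Band E ($618M) — total 952+945+505+800+618 = $3820M.
Max-entry greedy (repeatedly take the single best remaining cell) gives $3594M, worse by 226.
Swapping VistaNet↔AzureWave (VistaNet→Band F $208M, AzureWave→Band E $807M) loses 548.
AzureWave's own top band is Band C ($946M), but forcing AzureWave→Band C and reassigning the rest optimally gives only $3668M — worse by 152.

AzureWave receives Band F.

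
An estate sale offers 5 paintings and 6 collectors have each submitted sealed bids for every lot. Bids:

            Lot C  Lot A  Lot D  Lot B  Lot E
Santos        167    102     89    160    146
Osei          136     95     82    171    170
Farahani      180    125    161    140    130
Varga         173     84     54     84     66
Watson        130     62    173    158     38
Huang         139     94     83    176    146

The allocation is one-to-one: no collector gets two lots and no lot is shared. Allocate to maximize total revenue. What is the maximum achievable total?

This is the linear assignment problem.
Optimal: Varga→Lot C ($173), Farahani→Lot A ($125), Watson→Lot D ($173), Huang→Lot B ($176), Osei→Lot E ($170) — total 173+125+173+176+170 = $817.
Next-best assignment: Santos→Lot C, Farahani→Lot A, Watson→Lot D, Huang→Lot B, Osei→Lot E = $811.
Swapping Farahani↔Huang (Farahani→Lot B $140, Huang→Lot A $94) loses 67.

Max total: $817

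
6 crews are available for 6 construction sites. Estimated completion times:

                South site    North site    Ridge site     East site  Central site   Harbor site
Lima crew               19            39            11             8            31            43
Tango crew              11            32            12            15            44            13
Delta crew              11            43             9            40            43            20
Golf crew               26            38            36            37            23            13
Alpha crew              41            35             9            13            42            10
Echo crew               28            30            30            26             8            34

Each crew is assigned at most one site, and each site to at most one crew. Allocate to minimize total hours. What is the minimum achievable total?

This is the linear assignment problem.
Optimal: Lima crew→East site (8 hours), Tango crew→North site (32 hours), Delta crew→South site (11 hours), Golf crew→Harbor site (13 hours), Alpha crew→Ridge site (9 hours), Echo crew→Central site (8 hours) — total 8+32+11+13+9+8 = 81 hours.
Column-greedy (each site in turn goes to its cheapest remaining crew) gives 91 hours, worse by 10.
Next-best assignment: Lima crew→East site, Tango crew→South site, Delta crew→Ridge site, Golf crew→North site, Alpha crew→Harbor site, Echo crew→Central site = 84 hours.
Every other assignment is strictly worse.

Min total: 81 hours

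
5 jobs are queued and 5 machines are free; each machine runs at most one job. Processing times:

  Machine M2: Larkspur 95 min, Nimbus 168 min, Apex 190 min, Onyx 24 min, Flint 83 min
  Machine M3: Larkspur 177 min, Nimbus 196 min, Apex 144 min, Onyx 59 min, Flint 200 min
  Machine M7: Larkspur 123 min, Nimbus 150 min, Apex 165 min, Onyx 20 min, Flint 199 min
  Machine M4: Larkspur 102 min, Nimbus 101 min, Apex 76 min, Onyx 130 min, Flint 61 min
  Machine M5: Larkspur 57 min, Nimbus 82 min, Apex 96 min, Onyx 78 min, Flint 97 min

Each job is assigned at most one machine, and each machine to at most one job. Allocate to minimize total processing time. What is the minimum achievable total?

Minimum total: 402 min

Optimal: Larkspur→Machine M2 (95 min), Nimbus→Machine M5 (82 min), Apex→Machine M3 (144 min), Onyx→Machine M7 (20 min), Flint→Machine M4 (61 min) — total 95+82+144+20+61 = 402 min.
Column-greedy (each machine in turn goes to its cheapest remaining job) gives 434 min, worse by 32.
No other one-to-one assignment undercuts 402 min.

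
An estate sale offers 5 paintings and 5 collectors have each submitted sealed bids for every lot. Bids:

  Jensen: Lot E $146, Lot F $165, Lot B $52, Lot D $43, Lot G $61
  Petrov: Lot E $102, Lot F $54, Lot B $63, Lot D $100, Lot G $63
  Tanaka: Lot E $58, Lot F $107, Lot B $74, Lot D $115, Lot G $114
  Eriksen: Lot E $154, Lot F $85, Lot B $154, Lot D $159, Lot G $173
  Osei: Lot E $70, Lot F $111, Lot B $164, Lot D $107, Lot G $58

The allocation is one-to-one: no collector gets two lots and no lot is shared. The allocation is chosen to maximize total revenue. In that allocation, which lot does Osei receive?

Osei receives Lot B.

Treat this as an assignment problem: match each collector to one lot.
Optimal: Jensen→Lot F ($165), Petrov→Lot E ($102), Tanaka→Lot D ($115), Eriksen→Lot G ($173), Osei→Lot B ($164) — total 165+102+115+173+164 = $719.
Column-greedy (each lot in turn goes to its best remaining collector) gives $661, worse by 58.
Swapping Tanaka↔Osei (Tanaka→Lot B $74, Osei→Lot D $107) loses 98.
No other one-to-one assignment exceeds $719.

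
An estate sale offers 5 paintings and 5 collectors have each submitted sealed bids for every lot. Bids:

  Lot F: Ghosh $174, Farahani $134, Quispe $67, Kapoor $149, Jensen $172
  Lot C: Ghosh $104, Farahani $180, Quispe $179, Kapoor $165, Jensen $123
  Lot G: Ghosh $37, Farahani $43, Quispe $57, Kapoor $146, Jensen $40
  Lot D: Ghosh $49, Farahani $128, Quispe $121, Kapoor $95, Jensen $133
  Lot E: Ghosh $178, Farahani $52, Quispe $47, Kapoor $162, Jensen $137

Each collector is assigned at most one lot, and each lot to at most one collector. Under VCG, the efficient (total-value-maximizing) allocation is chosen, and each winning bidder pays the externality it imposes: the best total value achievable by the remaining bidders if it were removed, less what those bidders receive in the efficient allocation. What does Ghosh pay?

Efficient allocation: Ghosh→Lot E ($178), Farahani→Lot D ($128), Quispe→Lot C ($179), Kapoor→Lot G ($146), Jensen→Lot F ($172); total welfare W = $803.
Ghosh receives Lot E at value $178, so the others get W − 178 = $625.
Without Ghosh: best allocation of the remaining 4 bidders over all 5 lots is Farahani→Lot D ($128), Quispe→Lot C ($179), Kapoor→Lot E ($162), Jensen→Lot F ($172), total $641.
VCG payment = (others' best without Ghosh) − (others' welfare with Ghosh) = 641 − 625 = $16.

Ghosh pays $16.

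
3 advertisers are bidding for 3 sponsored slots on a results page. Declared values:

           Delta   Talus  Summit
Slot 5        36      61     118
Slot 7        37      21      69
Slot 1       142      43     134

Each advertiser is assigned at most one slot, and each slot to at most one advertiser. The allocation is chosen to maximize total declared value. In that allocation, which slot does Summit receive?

Summit receives Slot 5.

Optimal: Delta→Slot 1 ($142), Talus→Slot 7 ($21), Summit→Slot 5 ($118) — total 142+21+118 = $281.
Row-greedy (each advertiser in turn takes its best remaining slot) gives $272, worse by 9.
Swapping Summit↔Delta (Summit→Slot 1 $134, Delta→Slot 5 $36) loses 90.
Summit's own top slot is Slot 1 ($134), but forcing Summit→Slot 1 and reassigning the rest optimally gives only $232 — worse by 49.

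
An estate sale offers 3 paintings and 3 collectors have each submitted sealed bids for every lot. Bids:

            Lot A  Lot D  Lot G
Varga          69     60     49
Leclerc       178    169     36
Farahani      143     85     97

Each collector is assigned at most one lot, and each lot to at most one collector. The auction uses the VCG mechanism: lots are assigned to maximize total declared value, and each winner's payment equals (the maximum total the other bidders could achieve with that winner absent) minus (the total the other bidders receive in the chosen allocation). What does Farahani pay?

Farahani pays $20.

Efficient allocation: Varga→Lot G ($49), Leclerc→Lot D ($169), Farahani→Lot A ($143); total welfare W = $361.
Farahani receives Lot A at value $143, so the others get W − 143 = $218.
Without Farahani: best allocation of the remaining 2 bidders over all 3 lots is Varga→Lot A ($69), Leclerc→Lot D ($169), total $238.
VCG payment = (others' best without Farahani) − (others' welfare with Farahani) = 238 − 218 = $20.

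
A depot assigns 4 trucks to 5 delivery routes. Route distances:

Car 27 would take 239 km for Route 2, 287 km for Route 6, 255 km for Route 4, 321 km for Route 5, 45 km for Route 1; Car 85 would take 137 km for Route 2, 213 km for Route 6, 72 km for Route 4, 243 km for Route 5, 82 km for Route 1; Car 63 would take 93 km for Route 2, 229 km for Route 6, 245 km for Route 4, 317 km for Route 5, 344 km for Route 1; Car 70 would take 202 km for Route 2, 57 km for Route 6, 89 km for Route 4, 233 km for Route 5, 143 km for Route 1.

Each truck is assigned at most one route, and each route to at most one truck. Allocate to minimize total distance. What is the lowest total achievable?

Minimum total: 267 km

Optimal: Car 27→Route 1 (45 km), Car 85→Route 4 (72 km), Car 63→Route 2 (93 km), Car 70→Route 6 (57 km) — total 45+72+93+57 = 267 km.
Column-greedy (each route in turn goes to its cheapest remaining truck) gives 543 km, worse by 276.
Swapping Car 70↔Car 63 (Car 70→Route 2 202 km, Car 63→Route 6 229 km) adds 281.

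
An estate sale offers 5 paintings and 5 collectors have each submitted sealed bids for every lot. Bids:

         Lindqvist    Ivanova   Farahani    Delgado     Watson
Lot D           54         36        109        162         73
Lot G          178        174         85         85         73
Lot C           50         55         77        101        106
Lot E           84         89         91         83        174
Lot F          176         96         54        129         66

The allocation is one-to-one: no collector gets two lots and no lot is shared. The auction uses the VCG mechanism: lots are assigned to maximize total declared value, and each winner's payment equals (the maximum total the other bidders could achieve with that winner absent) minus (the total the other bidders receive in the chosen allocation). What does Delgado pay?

Delgado pays $32.

Efficient allocation: Lindqvist→Lot F ($176), Ivanova→Lot G ($174), Farahani→Lot C ($77), Delgado→Lot D ($162), Watson→Lot E ($174); total welfare W = $763.
Delgado receives Lot D at value $162, so the others get W − 162 = $601.
Without Delgado: best allocation of the remaining 4 bidders over all 5 lots is Lindqvist→Lot F ($176), Ivanova→Lot G ($174), Farahani→Lot D ($109), Watson→Lot E ($174), total $633.
VCG payment = (others' best without Delgado) − (others' welfare with Delgado) = 633 − 601 = $32.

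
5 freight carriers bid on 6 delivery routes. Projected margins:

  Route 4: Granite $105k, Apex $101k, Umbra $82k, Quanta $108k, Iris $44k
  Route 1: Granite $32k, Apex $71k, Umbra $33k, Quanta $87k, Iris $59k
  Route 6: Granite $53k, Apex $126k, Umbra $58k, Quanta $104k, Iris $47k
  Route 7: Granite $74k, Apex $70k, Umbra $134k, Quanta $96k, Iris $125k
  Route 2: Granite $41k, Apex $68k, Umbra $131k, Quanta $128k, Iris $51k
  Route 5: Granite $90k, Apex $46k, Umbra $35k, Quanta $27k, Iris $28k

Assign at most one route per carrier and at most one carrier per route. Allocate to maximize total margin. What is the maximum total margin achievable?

Maximum total: $580k

This is a one-to-one assignment (maximum-weight bipartite matching).
Optimal: Granite→Route 5 ($90k), Apex→Route 6 ($126k), Umbra→Route 2 ($131k), Quanta→Route 4 ($108k), Iris→Route 7 ($125k) — total 90+126+131+108+125 = $580k.
Row-greedy (each carrier in turn takes its best remaining route) gives $552k, worse by 28.
Checked against all permutations: $580k is optimal.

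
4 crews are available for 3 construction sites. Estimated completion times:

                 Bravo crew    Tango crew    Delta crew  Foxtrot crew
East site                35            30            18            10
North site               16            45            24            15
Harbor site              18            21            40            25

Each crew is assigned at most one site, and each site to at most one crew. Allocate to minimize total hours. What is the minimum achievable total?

This is the linear assignment problem.
Optimal: Foxtrot crew→East site (10 hours), Bravo crew→North site (16 hours), Tango crew→Harbor site (21 hours) — total 10+16+21 = 47 hours.
Row-greedy (each crew in turn takes its cheapest remaining site) gives 55 hours, worse by 8.

Min total: 47 hours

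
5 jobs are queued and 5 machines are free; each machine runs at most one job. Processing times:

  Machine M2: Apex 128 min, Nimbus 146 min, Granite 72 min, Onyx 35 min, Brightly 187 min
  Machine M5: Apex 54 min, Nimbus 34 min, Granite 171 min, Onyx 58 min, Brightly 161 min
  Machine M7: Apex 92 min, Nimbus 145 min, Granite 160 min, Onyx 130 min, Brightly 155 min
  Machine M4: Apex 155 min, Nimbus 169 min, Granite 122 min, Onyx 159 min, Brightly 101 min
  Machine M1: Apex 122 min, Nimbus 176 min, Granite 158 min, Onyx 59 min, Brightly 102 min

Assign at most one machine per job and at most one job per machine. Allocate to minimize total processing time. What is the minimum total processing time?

Min total: 358 min

Treat this as an assignment problem: match each job to one machine.
Optimal: Apex→Machine M7 (92 min), Nimbus→Machine M5 (34 min), Granite→Machine M2 (72 min), Onyx→Machine M1 (59 min), Brightly→Machine M4 (101 min) — total 92+34+72+59+101 = 358 min.
Row-greedy (each job in turn takes its cheapest remaining machine) gives 431 min, worse by 73.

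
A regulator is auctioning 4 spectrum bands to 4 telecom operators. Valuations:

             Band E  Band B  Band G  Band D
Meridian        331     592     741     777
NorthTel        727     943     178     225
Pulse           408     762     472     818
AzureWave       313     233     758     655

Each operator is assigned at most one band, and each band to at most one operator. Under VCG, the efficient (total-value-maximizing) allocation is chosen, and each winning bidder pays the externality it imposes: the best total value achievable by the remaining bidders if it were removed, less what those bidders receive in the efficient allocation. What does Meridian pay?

Efficient allocation: Meridian→Band D ($777M), NorthTel→Band E ($727M), Pulse→Band B ($762M), AzureWave→Band G ($758M); total welfare W = $3024M.
Meridian receives Band D at value $777M, so the others get W − 777 = $2247M.
Without Meridian: best allocation of the remaining 3 bidders over all 4 bands is NorthTel→Band B ($943M), Pulse→Band D ($818M), AzureWave→Band G ($758M), total $2519M.
VCG payment = (others' best without Meridian) − (others' welfare with Meridian) = 2519 − 2247 = $272M.

Meridian pays $272M.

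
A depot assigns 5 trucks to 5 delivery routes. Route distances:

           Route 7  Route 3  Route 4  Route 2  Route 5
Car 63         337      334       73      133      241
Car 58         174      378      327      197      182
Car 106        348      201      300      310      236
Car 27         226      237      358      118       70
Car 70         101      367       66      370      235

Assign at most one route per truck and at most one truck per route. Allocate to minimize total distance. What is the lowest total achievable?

Minimum total: 642 km

Optimal: Car 63→Route 4 (73 km), Car 58→Route 2 (197 km), Car 106→Route 3 (201 km), Car 27→Route 5 (70 km), Car 70→Route 7 (101 km) — total 73+197+201+70+101 = 642 km.
Column-greedy (each route in turn goes to its cheapest remaining truck) gives 675 km, worse by 33.
Swapping Car 58↔Car 27 (Car 58→Route 5 182 km, Car 27→Route 2 118 km) adds 33.
Checked against all permutations: 642 km is optimal.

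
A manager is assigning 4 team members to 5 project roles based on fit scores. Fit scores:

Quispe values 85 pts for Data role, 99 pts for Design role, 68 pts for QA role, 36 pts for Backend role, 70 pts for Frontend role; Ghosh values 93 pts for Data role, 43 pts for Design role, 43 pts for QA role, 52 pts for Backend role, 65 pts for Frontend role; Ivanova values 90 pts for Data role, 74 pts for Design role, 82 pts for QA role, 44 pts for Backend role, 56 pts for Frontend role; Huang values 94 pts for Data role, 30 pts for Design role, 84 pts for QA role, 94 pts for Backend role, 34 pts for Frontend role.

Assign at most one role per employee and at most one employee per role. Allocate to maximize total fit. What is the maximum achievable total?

Max total: 368 pts

Optimal: Quispe→Design role (99 pts), Ghosh→Data role (93 pts), Ivanova→QA role (82 pts), Huang→Backend role (94 pts) — total 99+93+82+94 = 368 pts.
Column-greedy (each role in turn goes to its best remaining employee) gives 327 pts, worse by 41.
Next-best assignment: Quispe→Design role, Ghosh→Frontend role, Ivanova→Data role, Huang→Backend role = 348 pts.
Checked against all permutations: 368 pts is optimal.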